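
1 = 1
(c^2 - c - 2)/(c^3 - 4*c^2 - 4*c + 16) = (c + 1)/(c^2 - 2*c - 8)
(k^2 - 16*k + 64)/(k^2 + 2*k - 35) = (k^2 - 16*k + 64)/(k^2 + 2*k - 35)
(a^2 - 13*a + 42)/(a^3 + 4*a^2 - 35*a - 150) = (a - 7)/(a^2 + 10*a + 25)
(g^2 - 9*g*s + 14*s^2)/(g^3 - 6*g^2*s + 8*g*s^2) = (-g + 7*s)/(g*(-g + 4*s))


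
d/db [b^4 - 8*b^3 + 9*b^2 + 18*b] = 4*b^3 - 24*b^2 + 18*b + 18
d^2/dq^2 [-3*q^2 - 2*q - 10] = -6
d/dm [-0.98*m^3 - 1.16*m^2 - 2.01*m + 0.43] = -2.94*m^2 - 2.32*m - 2.01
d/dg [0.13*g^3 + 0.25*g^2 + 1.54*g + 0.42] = 0.39*g^2 + 0.5*g + 1.54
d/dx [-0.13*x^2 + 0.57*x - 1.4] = 0.57 - 0.26*x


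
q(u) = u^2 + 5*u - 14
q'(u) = 2*u + 5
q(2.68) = 6.58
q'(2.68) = 10.36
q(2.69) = 6.69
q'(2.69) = 10.38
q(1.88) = -1.07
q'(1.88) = 8.76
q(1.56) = -3.77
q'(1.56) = 8.12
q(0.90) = -8.69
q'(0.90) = 6.80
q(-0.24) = -15.14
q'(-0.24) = 4.52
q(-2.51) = -20.25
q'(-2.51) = -0.02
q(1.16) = -6.85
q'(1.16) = 7.32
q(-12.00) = 70.00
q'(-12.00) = -19.00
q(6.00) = 52.00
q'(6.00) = 17.00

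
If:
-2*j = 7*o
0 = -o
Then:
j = 0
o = 0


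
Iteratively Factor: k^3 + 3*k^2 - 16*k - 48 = (k + 4)*(k^2 - k - 12) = (k - 4)*(k + 4)*(k + 3)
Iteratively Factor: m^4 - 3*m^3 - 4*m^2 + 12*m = (m - 3)*(m^3 - 4*m) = m*(m - 3)*(m^2 - 4) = m*(m - 3)*(m - 2)*(m + 2)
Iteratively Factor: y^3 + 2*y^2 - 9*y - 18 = (y - 3)*(y^2 + 5*y + 6) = (y - 3)*(y + 3)*(y + 2)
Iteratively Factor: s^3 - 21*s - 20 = (s + 1)*(s^2 - s - 20) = (s - 5)*(s + 1)*(s + 4)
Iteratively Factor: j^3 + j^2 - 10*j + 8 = (j + 4)*(j^2 - 3*j + 2) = (j - 2)*(j + 4)*(j - 1)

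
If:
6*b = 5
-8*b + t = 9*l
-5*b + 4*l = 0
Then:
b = 5/6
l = 25/24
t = 385/24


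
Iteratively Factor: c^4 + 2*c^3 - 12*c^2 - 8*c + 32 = (c - 2)*(c^3 + 4*c^2 - 4*c - 16) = (c - 2)^2*(c^2 + 6*c + 8) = (c - 2)^2*(c + 2)*(c + 4)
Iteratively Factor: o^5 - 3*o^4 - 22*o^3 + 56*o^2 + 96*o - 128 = (o - 4)*(o^4 + o^3 - 18*o^2 - 16*o + 32) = (o - 4)*(o - 1)*(o^3 + 2*o^2 - 16*o - 32) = (o - 4)^2*(o - 1)*(o^2 + 6*o + 8) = (o - 4)^2*(o - 1)*(o + 4)*(o + 2)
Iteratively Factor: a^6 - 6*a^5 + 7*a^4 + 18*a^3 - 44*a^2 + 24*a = (a - 2)*(a^5 - 4*a^4 - a^3 + 16*a^2 - 12*a) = (a - 2)*(a + 2)*(a^4 - 6*a^3 + 11*a^2 - 6*a) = (a - 3)*(a - 2)*(a + 2)*(a^3 - 3*a^2 + 2*a) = a*(a - 3)*(a - 2)*(a + 2)*(a^2 - 3*a + 2) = a*(a - 3)*(a - 2)^2*(a + 2)*(a - 1)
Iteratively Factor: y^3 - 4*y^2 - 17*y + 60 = (y - 5)*(y^2 + y - 12) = (y - 5)*(y + 4)*(y - 3)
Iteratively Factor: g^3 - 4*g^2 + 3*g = (g - 3)*(g^2 - g) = g*(g - 3)*(g - 1)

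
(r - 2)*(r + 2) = r^2 - 4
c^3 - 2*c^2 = c^2*(c - 2)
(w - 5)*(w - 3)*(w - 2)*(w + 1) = w^4 - 9*w^3 + 21*w^2 + w - 30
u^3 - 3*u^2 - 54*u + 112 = (u - 8)*(u - 2)*(u + 7)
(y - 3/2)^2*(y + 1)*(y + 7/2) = y^4 + 3*y^3/2 - 31*y^2/4 - 3*y/8 + 63/8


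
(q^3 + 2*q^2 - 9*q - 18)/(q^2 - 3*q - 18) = (q^2 - q - 6)/(q - 6)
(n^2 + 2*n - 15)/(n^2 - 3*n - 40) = (n - 3)/(n - 8)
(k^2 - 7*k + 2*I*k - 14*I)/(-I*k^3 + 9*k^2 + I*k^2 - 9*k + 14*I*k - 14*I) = I*(k - 7)/(k^2 + k*(-1 + 7*I) - 7*I)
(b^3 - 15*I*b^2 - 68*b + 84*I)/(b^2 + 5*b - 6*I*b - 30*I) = (b^2 - 9*I*b - 14)/(b + 5)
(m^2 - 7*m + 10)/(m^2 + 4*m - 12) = (m - 5)/(m + 6)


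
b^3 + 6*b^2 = b^2*(b + 6)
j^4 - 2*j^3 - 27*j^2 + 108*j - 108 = (j - 3)^2*(j - 2)*(j + 6)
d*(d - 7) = d^2 - 7*d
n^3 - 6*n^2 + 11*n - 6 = (n - 3)*(n - 2)*(n - 1)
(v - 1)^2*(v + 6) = v^3 + 4*v^2 - 11*v + 6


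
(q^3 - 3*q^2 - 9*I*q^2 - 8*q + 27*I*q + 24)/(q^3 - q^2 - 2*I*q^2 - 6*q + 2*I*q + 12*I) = (q^2 - 9*I*q - 8)/(q^2 + 2*q*(1 - I) - 4*I)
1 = 1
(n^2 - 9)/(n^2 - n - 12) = (n - 3)/(n - 4)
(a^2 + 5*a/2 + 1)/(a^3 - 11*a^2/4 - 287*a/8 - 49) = 4*(2*a^2 + 5*a + 2)/(8*a^3 - 22*a^2 - 287*a - 392)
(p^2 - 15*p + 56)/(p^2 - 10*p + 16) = (p - 7)/(p - 2)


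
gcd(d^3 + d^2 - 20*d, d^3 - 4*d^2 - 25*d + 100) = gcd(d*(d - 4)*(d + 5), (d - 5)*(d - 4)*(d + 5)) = d^2 + d - 20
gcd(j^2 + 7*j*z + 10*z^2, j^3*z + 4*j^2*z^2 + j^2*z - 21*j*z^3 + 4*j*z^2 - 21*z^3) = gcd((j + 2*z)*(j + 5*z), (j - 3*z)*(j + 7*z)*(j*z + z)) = 1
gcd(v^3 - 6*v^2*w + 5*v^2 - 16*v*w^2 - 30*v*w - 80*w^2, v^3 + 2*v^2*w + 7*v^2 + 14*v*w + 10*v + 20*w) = v^2 + 2*v*w + 5*v + 10*w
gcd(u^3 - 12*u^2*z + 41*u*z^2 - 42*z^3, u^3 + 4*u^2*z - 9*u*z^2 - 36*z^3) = -u + 3*z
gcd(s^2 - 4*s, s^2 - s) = s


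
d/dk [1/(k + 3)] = -1/(k + 3)^2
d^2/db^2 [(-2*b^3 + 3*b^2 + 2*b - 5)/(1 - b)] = 4*b*(b^2 - 3*b + 3)/(b^3 - 3*b^2 + 3*b - 1)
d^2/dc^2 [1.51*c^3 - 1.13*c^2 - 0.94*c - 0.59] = 9.06*c - 2.26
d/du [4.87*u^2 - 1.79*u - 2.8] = 9.74*u - 1.79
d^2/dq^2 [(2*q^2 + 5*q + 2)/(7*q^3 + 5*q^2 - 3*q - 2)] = 2*(98*q^6 + 735*q^5 + 1239*q^4 + 1016*q^3 + 504*q^2 + 144*q + 16)/(343*q^9 + 735*q^8 + 84*q^7 - 799*q^6 - 456*q^5 + 237*q^4 + 237*q^3 + 6*q^2 - 36*q - 8)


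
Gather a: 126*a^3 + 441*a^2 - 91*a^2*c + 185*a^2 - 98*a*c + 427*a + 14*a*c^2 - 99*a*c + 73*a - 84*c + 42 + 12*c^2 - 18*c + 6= 126*a^3 + a^2*(626 - 91*c) + a*(14*c^2 - 197*c + 500) + 12*c^2 - 102*c + 48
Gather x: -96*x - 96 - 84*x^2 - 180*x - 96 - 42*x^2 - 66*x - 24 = -126*x^2 - 342*x - 216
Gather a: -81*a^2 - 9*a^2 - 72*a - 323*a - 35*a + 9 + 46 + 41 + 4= -90*a^2 - 430*a + 100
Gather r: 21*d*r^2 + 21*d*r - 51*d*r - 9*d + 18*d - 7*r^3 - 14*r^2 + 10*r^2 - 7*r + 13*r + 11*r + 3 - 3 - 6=9*d - 7*r^3 + r^2*(21*d - 4) + r*(17 - 30*d) - 6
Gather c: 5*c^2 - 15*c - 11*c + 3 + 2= 5*c^2 - 26*c + 5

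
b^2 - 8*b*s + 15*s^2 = (b - 5*s)*(b - 3*s)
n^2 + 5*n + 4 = (n + 1)*(n + 4)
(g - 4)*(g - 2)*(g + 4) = g^3 - 2*g^2 - 16*g + 32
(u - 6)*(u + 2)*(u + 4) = u^3 - 28*u - 48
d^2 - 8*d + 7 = (d - 7)*(d - 1)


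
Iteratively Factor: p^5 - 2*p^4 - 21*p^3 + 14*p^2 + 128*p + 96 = (p + 3)*(p^4 - 5*p^3 - 6*p^2 + 32*p + 32) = (p - 4)*(p + 3)*(p^3 - p^2 - 10*p - 8) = (p - 4)^2*(p + 3)*(p^2 + 3*p + 2) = (p - 4)^2*(p + 1)*(p + 3)*(p + 2)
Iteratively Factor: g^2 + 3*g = (g + 3)*(g)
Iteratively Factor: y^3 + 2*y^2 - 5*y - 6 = (y + 1)*(y^2 + y - 6) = (y - 2)*(y + 1)*(y + 3)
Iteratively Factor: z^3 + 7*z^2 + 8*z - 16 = (z - 1)*(z^2 + 8*z + 16) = (z - 1)*(z + 4)*(z + 4)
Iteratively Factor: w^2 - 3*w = (w)*(w - 3)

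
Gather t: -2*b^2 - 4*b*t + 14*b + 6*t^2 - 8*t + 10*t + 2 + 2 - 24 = -2*b^2 + 14*b + 6*t^2 + t*(2 - 4*b) - 20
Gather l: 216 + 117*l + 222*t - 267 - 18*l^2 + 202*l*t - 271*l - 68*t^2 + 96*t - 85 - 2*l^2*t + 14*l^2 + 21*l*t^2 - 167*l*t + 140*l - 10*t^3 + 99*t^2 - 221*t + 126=l^2*(-2*t - 4) + l*(21*t^2 + 35*t - 14) - 10*t^3 + 31*t^2 + 97*t - 10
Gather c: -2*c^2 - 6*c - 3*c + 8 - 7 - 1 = -2*c^2 - 9*c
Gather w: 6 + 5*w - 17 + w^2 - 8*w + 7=w^2 - 3*w - 4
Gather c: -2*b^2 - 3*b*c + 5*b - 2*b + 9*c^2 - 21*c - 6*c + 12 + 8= -2*b^2 + 3*b + 9*c^2 + c*(-3*b - 27) + 20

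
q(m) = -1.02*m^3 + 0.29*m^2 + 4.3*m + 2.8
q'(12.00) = -429.38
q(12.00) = -1666.40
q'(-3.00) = -24.98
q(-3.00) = 20.05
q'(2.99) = -21.32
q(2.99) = -9.02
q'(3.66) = -34.57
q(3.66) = -27.59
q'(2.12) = -8.22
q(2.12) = 3.50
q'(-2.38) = -14.41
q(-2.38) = 7.96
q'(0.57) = 3.64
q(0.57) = 5.16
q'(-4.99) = -74.79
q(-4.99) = 115.30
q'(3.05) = -22.40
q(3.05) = -10.33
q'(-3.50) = -35.22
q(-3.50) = 35.04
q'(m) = -3.06*m^2 + 0.58*m + 4.3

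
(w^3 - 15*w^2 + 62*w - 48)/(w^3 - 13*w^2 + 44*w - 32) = (w - 6)/(w - 4)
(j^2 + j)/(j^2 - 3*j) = (j + 1)/(j - 3)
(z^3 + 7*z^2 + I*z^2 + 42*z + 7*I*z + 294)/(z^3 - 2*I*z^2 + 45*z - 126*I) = (z + 7)/(z - 3*I)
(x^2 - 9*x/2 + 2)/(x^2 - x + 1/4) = 2*(x - 4)/(2*x - 1)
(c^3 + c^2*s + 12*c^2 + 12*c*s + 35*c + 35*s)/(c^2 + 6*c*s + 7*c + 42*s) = (c^2 + c*s + 5*c + 5*s)/(c + 6*s)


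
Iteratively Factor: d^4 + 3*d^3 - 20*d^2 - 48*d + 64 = (d - 1)*(d^3 + 4*d^2 - 16*d - 64) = (d - 1)*(d + 4)*(d^2 - 16) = (d - 1)*(d + 4)^2*(d - 4)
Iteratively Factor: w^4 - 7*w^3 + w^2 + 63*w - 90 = (w - 2)*(w^3 - 5*w^2 - 9*w + 45) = (w - 3)*(w - 2)*(w^2 - 2*w - 15) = (w - 3)*(w - 2)*(w + 3)*(w - 5)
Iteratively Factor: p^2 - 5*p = (p - 5)*(p)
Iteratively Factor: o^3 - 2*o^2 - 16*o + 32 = (o - 4)*(o^2 + 2*o - 8) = (o - 4)*(o + 4)*(o - 2)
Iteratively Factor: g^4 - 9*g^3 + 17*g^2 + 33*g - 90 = (g - 5)*(g^3 - 4*g^2 - 3*g + 18) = (g - 5)*(g + 2)*(g^2 - 6*g + 9) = (g - 5)*(g - 3)*(g + 2)*(g - 3)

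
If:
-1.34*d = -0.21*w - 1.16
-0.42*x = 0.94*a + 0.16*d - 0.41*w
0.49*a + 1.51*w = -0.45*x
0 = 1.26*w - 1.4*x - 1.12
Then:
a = 0.21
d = 0.89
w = 0.13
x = -0.68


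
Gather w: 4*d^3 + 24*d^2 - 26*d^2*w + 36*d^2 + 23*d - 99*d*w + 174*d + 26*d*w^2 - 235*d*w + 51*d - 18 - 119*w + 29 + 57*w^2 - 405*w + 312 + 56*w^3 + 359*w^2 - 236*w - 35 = 4*d^3 + 60*d^2 + 248*d + 56*w^3 + w^2*(26*d + 416) + w*(-26*d^2 - 334*d - 760) + 288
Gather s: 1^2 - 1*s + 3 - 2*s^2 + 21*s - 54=-2*s^2 + 20*s - 50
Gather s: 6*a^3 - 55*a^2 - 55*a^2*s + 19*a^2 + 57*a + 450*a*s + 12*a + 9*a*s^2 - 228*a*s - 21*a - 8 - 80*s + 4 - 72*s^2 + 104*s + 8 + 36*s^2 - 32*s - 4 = 6*a^3 - 36*a^2 + 48*a + s^2*(9*a - 36) + s*(-55*a^2 + 222*a - 8)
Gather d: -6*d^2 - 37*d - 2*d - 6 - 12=-6*d^2 - 39*d - 18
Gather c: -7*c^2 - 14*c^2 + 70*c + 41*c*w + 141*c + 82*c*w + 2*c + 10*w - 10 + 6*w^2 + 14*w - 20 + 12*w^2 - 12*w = -21*c^2 + c*(123*w + 213) + 18*w^2 + 12*w - 30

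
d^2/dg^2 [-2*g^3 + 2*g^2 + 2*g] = 4 - 12*g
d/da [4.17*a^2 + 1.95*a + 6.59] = 8.34*a + 1.95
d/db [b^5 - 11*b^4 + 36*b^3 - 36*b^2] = b*(5*b^3 - 44*b^2 + 108*b - 72)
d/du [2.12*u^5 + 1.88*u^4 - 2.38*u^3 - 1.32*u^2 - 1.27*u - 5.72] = 10.6*u^4 + 7.52*u^3 - 7.14*u^2 - 2.64*u - 1.27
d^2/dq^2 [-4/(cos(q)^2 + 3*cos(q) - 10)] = 4*(4*sin(q)^4 - 51*sin(q)^2 + 75*cos(q)/4 + 9*cos(3*q)/4 + 9)/((cos(q) - 2)^3*(cos(q) + 5)^3)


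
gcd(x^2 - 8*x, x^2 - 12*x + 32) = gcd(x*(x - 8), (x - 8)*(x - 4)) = x - 8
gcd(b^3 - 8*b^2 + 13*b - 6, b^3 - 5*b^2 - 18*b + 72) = b - 6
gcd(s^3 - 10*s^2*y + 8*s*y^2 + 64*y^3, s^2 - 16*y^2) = -s + 4*y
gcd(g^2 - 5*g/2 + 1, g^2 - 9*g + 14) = g - 2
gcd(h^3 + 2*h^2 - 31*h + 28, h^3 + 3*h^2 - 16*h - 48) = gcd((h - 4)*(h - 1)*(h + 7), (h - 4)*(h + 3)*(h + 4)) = h - 4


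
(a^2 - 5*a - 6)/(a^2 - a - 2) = (a - 6)/(a - 2)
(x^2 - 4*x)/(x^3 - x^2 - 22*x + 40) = x/(x^2 + 3*x - 10)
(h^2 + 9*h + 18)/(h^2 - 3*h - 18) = (h + 6)/(h - 6)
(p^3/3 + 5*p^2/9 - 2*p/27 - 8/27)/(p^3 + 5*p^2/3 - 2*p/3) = (9*p^3 + 15*p^2 - 2*p - 8)/(9*p*(3*p^2 + 5*p - 2))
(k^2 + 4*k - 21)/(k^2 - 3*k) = (k + 7)/k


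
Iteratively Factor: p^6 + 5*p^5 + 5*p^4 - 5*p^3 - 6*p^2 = (p + 3)*(p^5 + 2*p^4 - p^3 - 2*p^2) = p*(p + 3)*(p^4 + 2*p^3 - p^2 - 2*p) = p*(p + 2)*(p + 3)*(p^3 - p) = p*(p + 1)*(p + 2)*(p + 3)*(p^2 - p) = p*(p - 1)*(p + 1)*(p + 2)*(p + 3)*(p)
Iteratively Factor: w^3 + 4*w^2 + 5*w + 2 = (w + 1)*(w^2 + 3*w + 2) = (w + 1)^2*(w + 2)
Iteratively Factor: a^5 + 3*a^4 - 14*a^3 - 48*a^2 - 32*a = (a + 4)*(a^4 - a^3 - 10*a^2 - 8*a) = (a + 1)*(a + 4)*(a^3 - 2*a^2 - 8*a) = a*(a + 1)*(a + 4)*(a^2 - 2*a - 8) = a*(a + 1)*(a + 2)*(a + 4)*(a - 4)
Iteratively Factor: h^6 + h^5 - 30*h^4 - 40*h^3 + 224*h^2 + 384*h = (h + 3)*(h^5 - 2*h^4 - 24*h^3 + 32*h^2 + 128*h) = (h + 2)*(h + 3)*(h^4 - 4*h^3 - 16*h^2 + 64*h) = h*(h + 2)*(h + 3)*(h^3 - 4*h^2 - 16*h + 64) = h*(h + 2)*(h + 3)*(h + 4)*(h^2 - 8*h + 16) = h*(h - 4)*(h + 2)*(h + 3)*(h + 4)*(h - 4)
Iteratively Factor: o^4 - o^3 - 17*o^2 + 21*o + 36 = (o - 3)*(o^3 + 2*o^2 - 11*o - 12) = (o - 3)*(o + 4)*(o^2 - 2*o - 3) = (o - 3)^2*(o + 4)*(o + 1)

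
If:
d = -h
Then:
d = -h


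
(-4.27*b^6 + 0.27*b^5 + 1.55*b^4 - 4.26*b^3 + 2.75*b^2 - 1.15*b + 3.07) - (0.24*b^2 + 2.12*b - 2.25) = -4.27*b^6 + 0.27*b^5 + 1.55*b^4 - 4.26*b^3 + 2.51*b^2 - 3.27*b + 5.32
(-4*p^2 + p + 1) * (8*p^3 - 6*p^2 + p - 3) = -32*p^5 + 32*p^4 - 2*p^3 + 7*p^2 - 2*p - 3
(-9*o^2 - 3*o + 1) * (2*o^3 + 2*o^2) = -18*o^5 - 24*o^4 - 4*o^3 + 2*o^2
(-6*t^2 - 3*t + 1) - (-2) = -6*t^2 - 3*t + 3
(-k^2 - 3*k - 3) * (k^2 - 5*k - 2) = -k^4 + 2*k^3 + 14*k^2 + 21*k + 6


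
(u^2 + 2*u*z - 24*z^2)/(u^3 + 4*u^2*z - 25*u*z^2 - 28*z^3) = (u + 6*z)/(u^2 + 8*u*z + 7*z^2)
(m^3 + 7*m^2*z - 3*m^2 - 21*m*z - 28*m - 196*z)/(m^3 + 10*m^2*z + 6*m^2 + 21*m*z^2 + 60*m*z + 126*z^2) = (m^2 - 3*m - 28)/(m^2 + 3*m*z + 6*m + 18*z)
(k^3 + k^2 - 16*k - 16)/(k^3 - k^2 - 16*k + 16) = (k + 1)/(k - 1)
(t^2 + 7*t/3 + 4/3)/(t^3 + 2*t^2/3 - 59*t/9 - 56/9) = 3*(3*t + 4)/(9*t^2 - 3*t - 56)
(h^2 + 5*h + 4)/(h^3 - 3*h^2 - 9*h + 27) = (h^2 + 5*h + 4)/(h^3 - 3*h^2 - 9*h + 27)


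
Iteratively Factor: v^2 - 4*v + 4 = (v - 2)*(v - 2)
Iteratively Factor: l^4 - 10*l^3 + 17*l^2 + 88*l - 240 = (l + 3)*(l^3 - 13*l^2 + 56*l - 80) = (l - 4)*(l + 3)*(l^2 - 9*l + 20) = (l - 4)^2*(l + 3)*(l - 5)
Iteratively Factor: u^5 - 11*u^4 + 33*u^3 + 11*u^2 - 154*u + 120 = (u + 2)*(u^4 - 13*u^3 + 59*u^2 - 107*u + 60) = (u - 5)*(u + 2)*(u^3 - 8*u^2 + 19*u - 12) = (u - 5)*(u - 1)*(u + 2)*(u^2 - 7*u + 12) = (u - 5)*(u - 4)*(u - 1)*(u + 2)*(u - 3)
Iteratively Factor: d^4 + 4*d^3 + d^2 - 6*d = (d - 1)*(d^3 + 5*d^2 + 6*d) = (d - 1)*(d + 3)*(d^2 + 2*d) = (d - 1)*(d + 2)*(d + 3)*(d)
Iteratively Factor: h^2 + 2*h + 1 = (h + 1)*(h + 1)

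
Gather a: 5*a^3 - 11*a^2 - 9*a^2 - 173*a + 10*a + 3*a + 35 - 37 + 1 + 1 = 5*a^3 - 20*a^2 - 160*a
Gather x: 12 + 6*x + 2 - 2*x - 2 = 4*x + 12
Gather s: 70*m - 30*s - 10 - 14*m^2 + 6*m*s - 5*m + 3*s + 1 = -14*m^2 + 65*m + s*(6*m - 27) - 9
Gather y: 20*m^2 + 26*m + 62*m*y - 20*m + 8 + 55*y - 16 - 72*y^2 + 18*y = 20*m^2 + 6*m - 72*y^2 + y*(62*m + 73) - 8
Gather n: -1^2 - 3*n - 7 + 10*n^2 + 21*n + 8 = 10*n^2 + 18*n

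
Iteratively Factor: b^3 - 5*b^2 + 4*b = (b - 4)*(b^2 - b) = b*(b - 4)*(b - 1)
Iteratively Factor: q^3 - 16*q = (q + 4)*(q^2 - 4*q) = (q - 4)*(q + 4)*(q)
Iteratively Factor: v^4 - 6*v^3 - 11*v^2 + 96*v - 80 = (v - 4)*(v^3 - 2*v^2 - 19*v + 20) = (v - 4)*(v + 4)*(v^2 - 6*v + 5) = (v - 5)*(v - 4)*(v + 4)*(v - 1)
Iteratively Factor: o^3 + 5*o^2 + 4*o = (o + 1)*(o^2 + 4*o) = o*(o + 1)*(o + 4)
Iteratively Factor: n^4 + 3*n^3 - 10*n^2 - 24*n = (n - 3)*(n^3 + 6*n^2 + 8*n) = (n - 3)*(n + 4)*(n^2 + 2*n) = n*(n - 3)*(n + 4)*(n + 2)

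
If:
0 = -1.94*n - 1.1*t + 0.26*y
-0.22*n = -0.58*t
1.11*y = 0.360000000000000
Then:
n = 0.04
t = 0.01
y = 0.32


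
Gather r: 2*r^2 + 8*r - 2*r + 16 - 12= 2*r^2 + 6*r + 4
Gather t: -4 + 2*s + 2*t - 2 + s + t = 3*s + 3*t - 6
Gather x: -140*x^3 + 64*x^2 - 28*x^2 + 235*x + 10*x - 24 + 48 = -140*x^3 + 36*x^2 + 245*x + 24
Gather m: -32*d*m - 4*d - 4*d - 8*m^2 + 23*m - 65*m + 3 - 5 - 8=-8*d - 8*m^2 + m*(-32*d - 42) - 10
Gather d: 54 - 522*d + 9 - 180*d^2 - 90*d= -180*d^2 - 612*d + 63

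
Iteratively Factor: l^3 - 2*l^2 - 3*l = (l)*(l^2 - 2*l - 3) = l*(l - 3)*(l + 1)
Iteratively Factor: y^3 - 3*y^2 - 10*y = (y + 2)*(y^2 - 5*y) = y*(y + 2)*(y - 5)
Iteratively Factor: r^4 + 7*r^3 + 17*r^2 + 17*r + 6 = (r + 1)*(r^3 + 6*r^2 + 11*r + 6) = (r + 1)^2*(r^2 + 5*r + 6) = (r + 1)^2*(r + 2)*(r + 3)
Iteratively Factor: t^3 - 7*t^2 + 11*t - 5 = (t - 5)*(t^2 - 2*t + 1) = (t - 5)*(t - 1)*(t - 1)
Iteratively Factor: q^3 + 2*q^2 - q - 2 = (q + 2)*(q^2 - 1) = (q - 1)*(q + 2)*(q + 1)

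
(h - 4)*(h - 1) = h^2 - 5*h + 4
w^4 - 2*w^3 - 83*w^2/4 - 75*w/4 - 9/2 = (w - 6)*(w + 1/2)^2*(w + 3)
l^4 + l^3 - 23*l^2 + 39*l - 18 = (l - 3)*(l - 1)^2*(l + 6)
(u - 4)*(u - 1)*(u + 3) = u^3 - 2*u^2 - 11*u + 12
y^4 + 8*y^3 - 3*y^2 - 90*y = y*(y - 3)*(y + 5)*(y + 6)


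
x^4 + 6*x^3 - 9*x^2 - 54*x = x*(x - 3)*(x + 3)*(x + 6)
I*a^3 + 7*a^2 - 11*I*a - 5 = (a - 5*I)*(a - I)*(I*a + 1)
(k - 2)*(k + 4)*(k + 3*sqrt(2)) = k^3 + 2*k^2 + 3*sqrt(2)*k^2 - 8*k + 6*sqrt(2)*k - 24*sqrt(2)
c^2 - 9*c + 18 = (c - 6)*(c - 3)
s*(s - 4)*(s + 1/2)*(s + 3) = s^4 - s^3/2 - 25*s^2/2 - 6*s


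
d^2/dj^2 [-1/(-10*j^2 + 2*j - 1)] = 4*(-50*j^2 + 10*j + 2*(10*j - 1)^2 - 5)/(10*j^2 - 2*j + 1)^3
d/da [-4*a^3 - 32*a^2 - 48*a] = -12*a^2 - 64*a - 48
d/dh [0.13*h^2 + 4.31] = 0.26*h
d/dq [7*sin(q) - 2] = 7*cos(q)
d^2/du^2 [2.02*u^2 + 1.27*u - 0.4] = 4.04000000000000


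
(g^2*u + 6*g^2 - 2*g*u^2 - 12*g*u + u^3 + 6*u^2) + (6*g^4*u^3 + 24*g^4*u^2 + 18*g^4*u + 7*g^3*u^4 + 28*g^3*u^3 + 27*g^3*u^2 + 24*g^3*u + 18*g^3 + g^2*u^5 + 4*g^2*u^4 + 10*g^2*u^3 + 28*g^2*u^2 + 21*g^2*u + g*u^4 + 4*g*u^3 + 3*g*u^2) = 6*g^4*u^3 + 24*g^4*u^2 + 18*g^4*u + 7*g^3*u^4 + 28*g^3*u^3 + 27*g^3*u^2 + 24*g^3*u + 18*g^3 + g^2*u^5 + 4*g^2*u^4 + 10*g^2*u^3 + 28*g^2*u^2 + 22*g^2*u + 6*g^2 + g*u^4 + 4*g*u^3 + g*u^2 - 12*g*u + u^3 + 6*u^2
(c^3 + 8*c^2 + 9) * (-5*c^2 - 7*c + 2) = -5*c^5 - 47*c^4 - 54*c^3 - 29*c^2 - 63*c + 18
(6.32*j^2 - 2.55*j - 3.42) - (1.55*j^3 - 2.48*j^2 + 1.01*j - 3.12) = -1.55*j^3 + 8.8*j^2 - 3.56*j - 0.3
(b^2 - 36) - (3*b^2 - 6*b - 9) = -2*b^2 + 6*b - 27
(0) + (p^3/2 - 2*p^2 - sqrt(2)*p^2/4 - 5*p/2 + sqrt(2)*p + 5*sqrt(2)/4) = p^3/2 - 2*p^2 - sqrt(2)*p^2/4 - 5*p/2 + sqrt(2)*p + 5*sqrt(2)/4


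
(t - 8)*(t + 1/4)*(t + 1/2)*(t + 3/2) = t^4 - 23*t^3/4 - 67*t^2/4 - 157*t/16 - 3/2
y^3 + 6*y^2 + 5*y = y*(y + 1)*(y + 5)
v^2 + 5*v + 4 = (v + 1)*(v + 4)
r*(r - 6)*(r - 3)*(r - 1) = r^4 - 10*r^3 + 27*r^2 - 18*r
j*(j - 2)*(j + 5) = j^3 + 3*j^2 - 10*j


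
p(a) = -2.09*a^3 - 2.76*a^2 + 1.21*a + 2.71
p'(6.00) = -257.63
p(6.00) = -540.83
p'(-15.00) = -1326.74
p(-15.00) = 6417.31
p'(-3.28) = -48.14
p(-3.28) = 42.80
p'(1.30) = -16.56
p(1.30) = -4.97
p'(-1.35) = -2.77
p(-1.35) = 1.19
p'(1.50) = -21.18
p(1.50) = -8.74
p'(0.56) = -3.85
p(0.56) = 2.16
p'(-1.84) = -9.86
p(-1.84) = 4.16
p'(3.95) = -118.42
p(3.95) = -164.38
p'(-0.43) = 2.42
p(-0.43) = 1.85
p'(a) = -6.27*a^2 - 5.52*a + 1.21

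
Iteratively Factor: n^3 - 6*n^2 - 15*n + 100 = (n - 5)*(n^2 - n - 20) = (n - 5)^2*(n + 4)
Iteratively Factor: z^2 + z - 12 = (z + 4)*(z - 3)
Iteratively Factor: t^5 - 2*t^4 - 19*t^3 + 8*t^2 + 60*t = (t + 2)*(t^4 - 4*t^3 - 11*t^2 + 30*t) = (t + 2)*(t + 3)*(t^3 - 7*t^2 + 10*t) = (t - 5)*(t + 2)*(t + 3)*(t^2 - 2*t) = t*(t - 5)*(t + 2)*(t + 3)*(t - 2)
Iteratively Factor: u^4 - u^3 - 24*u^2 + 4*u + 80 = (u - 2)*(u^3 + u^2 - 22*u - 40) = (u - 2)*(u + 2)*(u^2 - u - 20) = (u - 5)*(u - 2)*(u + 2)*(u + 4)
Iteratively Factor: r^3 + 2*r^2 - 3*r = (r - 1)*(r^2 + 3*r) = r*(r - 1)*(r + 3)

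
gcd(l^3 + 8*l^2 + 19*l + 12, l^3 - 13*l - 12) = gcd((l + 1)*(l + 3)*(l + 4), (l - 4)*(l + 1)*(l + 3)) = l^2 + 4*l + 3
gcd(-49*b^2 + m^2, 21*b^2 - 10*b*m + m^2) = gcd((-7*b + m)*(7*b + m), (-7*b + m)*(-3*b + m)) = 7*b - m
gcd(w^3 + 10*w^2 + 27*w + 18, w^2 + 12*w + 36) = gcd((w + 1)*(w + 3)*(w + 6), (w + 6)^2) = w + 6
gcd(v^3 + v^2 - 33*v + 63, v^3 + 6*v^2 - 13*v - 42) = v^2 + 4*v - 21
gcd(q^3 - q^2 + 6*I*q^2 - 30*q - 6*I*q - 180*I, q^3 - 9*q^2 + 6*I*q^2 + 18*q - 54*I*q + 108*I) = q^2 + q*(-6 + 6*I) - 36*I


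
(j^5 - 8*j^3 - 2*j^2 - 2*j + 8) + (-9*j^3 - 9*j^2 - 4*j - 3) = j^5 - 17*j^3 - 11*j^2 - 6*j + 5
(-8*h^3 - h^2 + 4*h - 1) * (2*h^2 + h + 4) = -16*h^5 - 10*h^4 - 25*h^3 - 2*h^2 + 15*h - 4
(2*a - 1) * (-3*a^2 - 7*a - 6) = -6*a^3 - 11*a^2 - 5*a + 6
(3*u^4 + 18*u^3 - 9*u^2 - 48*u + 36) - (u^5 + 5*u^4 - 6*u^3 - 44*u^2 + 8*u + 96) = -u^5 - 2*u^4 + 24*u^3 + 35*u^2 - 56*u - 60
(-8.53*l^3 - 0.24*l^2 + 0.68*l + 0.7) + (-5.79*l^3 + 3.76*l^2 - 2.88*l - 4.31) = -14.32*l^3 + 3.52*l^2 - 2.2*l - 3.61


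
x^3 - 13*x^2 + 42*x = x*(x - 7)*(x - 6)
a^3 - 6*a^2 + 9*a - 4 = (a - 4)*(a - 1)^2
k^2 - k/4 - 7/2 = (k - 2)*(k + 7/4)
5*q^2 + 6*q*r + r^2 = (q + r)*(5*q + r)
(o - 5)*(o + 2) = o^2 - 3*o - 10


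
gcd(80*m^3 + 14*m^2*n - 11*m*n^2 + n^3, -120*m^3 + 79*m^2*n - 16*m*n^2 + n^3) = 40*m^2 - 13*m*n + n^2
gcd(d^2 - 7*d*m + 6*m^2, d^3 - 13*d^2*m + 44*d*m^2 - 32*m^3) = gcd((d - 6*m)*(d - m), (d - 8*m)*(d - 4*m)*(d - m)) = d - m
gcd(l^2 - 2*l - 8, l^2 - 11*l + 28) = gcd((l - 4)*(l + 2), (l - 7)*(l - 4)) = l - 4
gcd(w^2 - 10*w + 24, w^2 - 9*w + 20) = w - 4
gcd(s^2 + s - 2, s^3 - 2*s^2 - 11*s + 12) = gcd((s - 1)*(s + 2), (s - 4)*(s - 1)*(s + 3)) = s - 1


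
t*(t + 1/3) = t^2 + t/3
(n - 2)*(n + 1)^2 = n^3 - 3*n - 2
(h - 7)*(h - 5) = h^2 - 12*h + 35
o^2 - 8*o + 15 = (o - 5)*(o - 3)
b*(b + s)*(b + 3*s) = b^3 + 4*b^2*s + 3*b*s^2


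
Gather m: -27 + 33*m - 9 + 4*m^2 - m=4*m^2 + 32*m - 36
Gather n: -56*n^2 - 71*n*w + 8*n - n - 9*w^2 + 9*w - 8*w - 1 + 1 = -56*n^2 + n*(7 - 71*w) - 9*w^2 + w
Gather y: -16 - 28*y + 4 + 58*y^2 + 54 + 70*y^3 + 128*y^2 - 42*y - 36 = 70*y^3 + 186*y^2 - 70*y + 6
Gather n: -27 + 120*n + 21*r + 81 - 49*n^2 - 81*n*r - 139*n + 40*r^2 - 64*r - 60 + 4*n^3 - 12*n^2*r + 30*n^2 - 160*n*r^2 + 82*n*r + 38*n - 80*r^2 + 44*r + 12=4*n^3 + n^2*(-12*r - 19) + n*(-160*r^2 + r + 19) - 40*r^2 + r + 6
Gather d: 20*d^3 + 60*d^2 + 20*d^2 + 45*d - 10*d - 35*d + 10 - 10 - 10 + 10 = 20*d^3 + 80*d^2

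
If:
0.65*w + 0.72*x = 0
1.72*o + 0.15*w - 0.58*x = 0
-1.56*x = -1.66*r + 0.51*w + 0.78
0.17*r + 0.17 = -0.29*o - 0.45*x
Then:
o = -0.16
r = 0.25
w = 0.41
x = -0.37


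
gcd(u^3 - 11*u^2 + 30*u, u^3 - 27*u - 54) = u - 6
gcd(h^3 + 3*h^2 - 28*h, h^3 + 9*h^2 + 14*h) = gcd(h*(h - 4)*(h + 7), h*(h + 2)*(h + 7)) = h^2 + 7*h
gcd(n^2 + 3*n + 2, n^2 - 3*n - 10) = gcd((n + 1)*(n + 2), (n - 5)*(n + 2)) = n + 2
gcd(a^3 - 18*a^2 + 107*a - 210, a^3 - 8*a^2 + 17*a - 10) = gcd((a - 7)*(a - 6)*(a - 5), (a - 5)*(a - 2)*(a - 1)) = a - 5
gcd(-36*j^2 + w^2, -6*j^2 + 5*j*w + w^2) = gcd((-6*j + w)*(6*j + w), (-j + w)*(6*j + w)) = 6*j + w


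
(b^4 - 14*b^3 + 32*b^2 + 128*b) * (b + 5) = b^5 - 9*b^4 - 38*b^3 + 288*b^2 + 640*b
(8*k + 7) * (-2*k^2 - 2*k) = -16*k^3 - 30*k^2 - 14*k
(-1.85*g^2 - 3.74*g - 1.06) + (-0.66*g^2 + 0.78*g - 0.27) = -2.51*g^2 - 2.96*g - 1.33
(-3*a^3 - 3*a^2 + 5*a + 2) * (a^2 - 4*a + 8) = -3*a^5 + 9*a^4 - 7*a^3 - 42*a^2 + 32*a + 16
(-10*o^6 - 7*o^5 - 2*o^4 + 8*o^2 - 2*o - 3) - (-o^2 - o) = -10*o^6 - 7*o^5 - 2*o^4 + 9*o^2 - o - 3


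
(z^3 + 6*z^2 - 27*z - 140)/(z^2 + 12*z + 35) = (z^2 - z - 20)/(z + 5)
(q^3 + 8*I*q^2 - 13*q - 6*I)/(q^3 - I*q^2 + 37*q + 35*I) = (q^2 + 7*I*q - 6)/(q^2 - 2*I*q + 35)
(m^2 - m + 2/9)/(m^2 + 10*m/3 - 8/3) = (m - 1/3)/(m + 4)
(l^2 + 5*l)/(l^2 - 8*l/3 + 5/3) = 3*l*(l + 5)/(3*l^2 - 8*l + 5)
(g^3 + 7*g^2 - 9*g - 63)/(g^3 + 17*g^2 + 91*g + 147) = (g - 3)/(g + 7)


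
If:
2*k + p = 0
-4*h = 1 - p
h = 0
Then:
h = 0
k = -1/2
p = 1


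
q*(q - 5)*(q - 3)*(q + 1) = q^4 - 7*q^3 + 7*q^2 + 15*q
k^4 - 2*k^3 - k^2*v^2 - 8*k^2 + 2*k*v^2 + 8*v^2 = (k - 4)*(k + 2)*(k - v)*(k + v)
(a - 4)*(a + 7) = a^2 + 3*a - 28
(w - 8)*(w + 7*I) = w^2 - 8*w + 7*I*w - 56*I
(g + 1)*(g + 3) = g^2 + 4*g + 3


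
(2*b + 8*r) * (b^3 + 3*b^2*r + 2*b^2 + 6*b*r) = 2*b^4 + 14*b^3*r + 4*b^3 + 24*b^2*r^2 + 28*b^2*r + 48*b*r^2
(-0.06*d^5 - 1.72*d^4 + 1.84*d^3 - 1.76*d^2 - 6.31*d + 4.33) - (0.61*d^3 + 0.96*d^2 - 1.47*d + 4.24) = -0.06*d^5 - 1.72*d^4 + 1.23*d^3 - 2.72*d^2 - 4.84*d + 0.0899999999999999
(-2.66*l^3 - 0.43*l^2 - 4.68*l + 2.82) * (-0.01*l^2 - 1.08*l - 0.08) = 0.0266*l^5 + 2.8771*l^4 + 0.724*l^3 + 5.0606*l^2 - 2.6712*l - 0.2256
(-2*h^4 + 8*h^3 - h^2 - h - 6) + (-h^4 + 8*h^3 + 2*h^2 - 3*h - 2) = -3*h^4 + 16*h^3 + h^2 - 4*h - 8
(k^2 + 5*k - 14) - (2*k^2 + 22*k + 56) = -k^2 - 17*k - 70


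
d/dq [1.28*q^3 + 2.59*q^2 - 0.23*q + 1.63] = 3.84*q^2 + 5.18*q - 0.23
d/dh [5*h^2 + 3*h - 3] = 10*h + 3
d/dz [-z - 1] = -1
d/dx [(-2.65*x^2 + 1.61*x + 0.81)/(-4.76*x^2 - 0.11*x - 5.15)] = (7.9551*x^2 + 35.0062*x - 8.2024)/(22.6576*x^4 + 1.0472*x^3 + 49.0401*x^2 + 1.133*x + 26.5225)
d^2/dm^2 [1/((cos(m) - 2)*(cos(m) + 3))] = (-4*sin(m)^4 + 27*sin(m)^2 - 9*cos(m)/4 - 3*cos(3*m)/4 - 9)/((cos(m) - 2)^3*(cos(m) + 3)^3)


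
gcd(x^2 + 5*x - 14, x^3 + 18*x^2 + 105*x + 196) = x + 7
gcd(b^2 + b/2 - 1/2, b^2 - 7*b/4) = 1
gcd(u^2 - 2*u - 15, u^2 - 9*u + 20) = u - 5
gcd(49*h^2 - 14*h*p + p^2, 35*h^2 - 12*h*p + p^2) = -7*h + p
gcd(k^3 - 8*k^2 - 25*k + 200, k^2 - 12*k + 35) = k - 5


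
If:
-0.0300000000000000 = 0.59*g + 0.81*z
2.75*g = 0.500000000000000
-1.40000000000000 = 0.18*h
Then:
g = 0.18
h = -7.78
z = -0.17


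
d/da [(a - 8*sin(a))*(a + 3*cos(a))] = -(a - 8*sin(a))*(3*sin(a) - 1) - (a + 3*cos(a))*(8*cos(a) - 1)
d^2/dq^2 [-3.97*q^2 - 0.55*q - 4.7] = -7.94000000000000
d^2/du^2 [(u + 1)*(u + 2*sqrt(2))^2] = 6*u + 2 + 8*sqrt(2)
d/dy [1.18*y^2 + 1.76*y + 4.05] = 2.36*y + 1.76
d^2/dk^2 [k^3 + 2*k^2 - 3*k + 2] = 6*k + 4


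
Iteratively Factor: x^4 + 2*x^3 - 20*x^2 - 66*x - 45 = (x - 5)*(x^3 + 7*x^2 + 15*x + 9) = (x - 5)*(x + 3)*(x^2 + 4*x + 3) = (x - 5)*(x + 1)*(x + 3)*(x + 3)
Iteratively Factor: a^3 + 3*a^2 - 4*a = (a)*(a^2 + 3*a - 4) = a*(a + 4)*(a - 1)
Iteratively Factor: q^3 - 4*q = (q + 2)*(q^2 - 2*q) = (q - 2)*(q + 2)*(q)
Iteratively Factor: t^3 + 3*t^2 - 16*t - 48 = (t - 4)*(t^2 + 7*t + 12) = (t - 4)*(t + 4)*(t + 3)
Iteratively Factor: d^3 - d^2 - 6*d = (d)*(d^2 - d - 6) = d*(d + 2)*(d - 3)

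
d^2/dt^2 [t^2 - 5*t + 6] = 2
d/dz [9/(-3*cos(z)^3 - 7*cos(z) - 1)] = 9*(9*sin(z)^2 - 16)*sin(z)/(3*cos(z)^3 + 7*cos(z) + 1)^2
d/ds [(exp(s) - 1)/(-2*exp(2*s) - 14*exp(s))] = (exp(2*s) - 2*exp(s) - 7)*exp(-s)/(2*(exp(2*s) + 14*exp(s) + 49))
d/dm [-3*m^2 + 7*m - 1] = 7 - 6*m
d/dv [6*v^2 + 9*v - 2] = 12*v + 9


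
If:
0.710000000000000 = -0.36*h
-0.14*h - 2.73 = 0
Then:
No Solution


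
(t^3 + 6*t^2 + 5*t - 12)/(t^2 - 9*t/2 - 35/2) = 2*(-t^3 - 6*t^2 - 5*t + 12)/(-2*t^2 + 9*t + 35)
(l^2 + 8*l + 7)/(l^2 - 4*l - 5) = (l + 7)/(l - 5)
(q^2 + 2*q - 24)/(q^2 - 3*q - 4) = (q + 6)/(q + 1)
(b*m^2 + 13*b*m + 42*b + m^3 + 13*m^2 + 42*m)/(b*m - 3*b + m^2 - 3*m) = (m^2 + 13*m + 42)/(m - 3)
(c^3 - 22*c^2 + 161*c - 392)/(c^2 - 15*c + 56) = c - 7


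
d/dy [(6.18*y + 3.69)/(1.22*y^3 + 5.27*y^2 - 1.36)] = (7.5396*y^3 + 32.5686*y^2 - y*(3.66*y + 10.54)*(6.18*y + 3.69) - 8.4048)/(1.22*y^3 + 5.27*y^2 - 1.36)^2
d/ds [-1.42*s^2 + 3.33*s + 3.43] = 3.33 - 2.84*s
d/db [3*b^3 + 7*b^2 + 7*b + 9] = 9*b^2 + 14*b + 7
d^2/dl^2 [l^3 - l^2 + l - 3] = 6*l - 2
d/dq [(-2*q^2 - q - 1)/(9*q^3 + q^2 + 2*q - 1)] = 3*(6*q^4 + 6*q^3 + 8*q^2 + 2*q + 1)/(81*q^6 + 18*q^5 + 37*q^4 - 14*q^3 + 2*q^2 - 4*q + 1)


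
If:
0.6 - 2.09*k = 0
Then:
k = 0.29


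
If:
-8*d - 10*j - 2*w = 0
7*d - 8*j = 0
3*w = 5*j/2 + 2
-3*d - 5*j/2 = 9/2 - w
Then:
No Solution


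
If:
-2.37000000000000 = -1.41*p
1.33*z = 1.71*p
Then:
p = 1.68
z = 2.16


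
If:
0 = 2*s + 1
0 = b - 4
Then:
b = 4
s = -1/2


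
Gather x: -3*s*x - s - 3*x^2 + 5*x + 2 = -s - 3*x^2 + x*(5 - 3*s) + 2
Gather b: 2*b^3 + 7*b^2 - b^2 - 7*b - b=2*b^3 + 6*b^2 - 8*b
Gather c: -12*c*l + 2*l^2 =-12*c*l + 2*l^2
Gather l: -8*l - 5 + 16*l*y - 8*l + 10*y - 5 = l*(16*y - 16) + 10*y - 10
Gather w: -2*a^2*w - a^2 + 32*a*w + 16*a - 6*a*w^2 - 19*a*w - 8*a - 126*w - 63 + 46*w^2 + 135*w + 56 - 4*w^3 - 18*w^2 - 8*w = -a^2 + 8*a - 4*w^3 + w^2*(28 - 6*a) + w*(-2*a^2 + 13*a + 1) - 7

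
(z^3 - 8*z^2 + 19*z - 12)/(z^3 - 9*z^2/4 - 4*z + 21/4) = 4*(z - 4)/(4*z + 7)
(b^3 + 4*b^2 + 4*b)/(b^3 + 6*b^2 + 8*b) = (b + 2)/(b + 4)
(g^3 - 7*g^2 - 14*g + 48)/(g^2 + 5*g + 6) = (g^2 - 10*g + 16)/(g + 2)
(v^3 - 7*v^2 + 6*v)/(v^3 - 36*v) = (v - 1)/(v + 6)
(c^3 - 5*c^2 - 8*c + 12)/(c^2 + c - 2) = c - 6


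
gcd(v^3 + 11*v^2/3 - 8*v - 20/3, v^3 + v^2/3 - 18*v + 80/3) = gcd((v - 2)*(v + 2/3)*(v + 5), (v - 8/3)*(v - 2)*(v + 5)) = v^2 + 3*v - 10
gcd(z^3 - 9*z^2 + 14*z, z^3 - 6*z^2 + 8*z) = z^2 - 2*z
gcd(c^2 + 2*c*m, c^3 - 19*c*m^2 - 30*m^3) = c + 2*m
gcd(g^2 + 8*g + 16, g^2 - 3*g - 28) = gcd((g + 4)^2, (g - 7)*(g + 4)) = g + 4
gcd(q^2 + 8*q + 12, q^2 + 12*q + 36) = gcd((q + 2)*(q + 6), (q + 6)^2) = q + 6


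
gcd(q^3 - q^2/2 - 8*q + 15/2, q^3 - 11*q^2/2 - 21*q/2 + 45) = q^2 + q/2 - 15/2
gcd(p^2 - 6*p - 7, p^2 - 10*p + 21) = p - 7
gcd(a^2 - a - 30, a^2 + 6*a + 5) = a + 5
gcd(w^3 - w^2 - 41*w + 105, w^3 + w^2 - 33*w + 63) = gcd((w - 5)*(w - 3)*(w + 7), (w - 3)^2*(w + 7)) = w^2 + 4*w - 21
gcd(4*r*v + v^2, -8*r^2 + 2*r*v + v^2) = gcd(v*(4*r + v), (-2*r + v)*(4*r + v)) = 4*r + v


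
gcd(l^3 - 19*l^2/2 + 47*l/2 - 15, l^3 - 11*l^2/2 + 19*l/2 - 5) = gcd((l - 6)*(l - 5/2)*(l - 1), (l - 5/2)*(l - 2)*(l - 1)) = l^2 - 7*l/2 + 5/2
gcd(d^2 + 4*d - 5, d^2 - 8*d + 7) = d - 1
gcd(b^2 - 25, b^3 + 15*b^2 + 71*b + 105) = b + 5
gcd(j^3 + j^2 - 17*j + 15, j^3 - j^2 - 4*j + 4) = j - 1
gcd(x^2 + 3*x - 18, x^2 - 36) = x + 6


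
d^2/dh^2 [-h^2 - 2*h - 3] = -2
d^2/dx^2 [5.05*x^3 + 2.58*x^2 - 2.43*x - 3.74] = 30.3*x + 5.16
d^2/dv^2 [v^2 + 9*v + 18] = 2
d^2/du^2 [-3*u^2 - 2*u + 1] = -6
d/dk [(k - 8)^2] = 2*k - 16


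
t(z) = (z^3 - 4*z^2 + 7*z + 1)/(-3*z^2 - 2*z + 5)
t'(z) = (6*z + 2)*(z^3 - 4*z^2 + 7*z + 1)/(-3*z^2 - 2*z + 5)^2 + (3*z^2 - 8*z + 7)/(-3*z^2 - 2*z + 5) = (-3*z^4 - 4*z^3 + 44*z^2 - 34*z + 37)/(9*z^4 + 12*z^3 - 26*z^2 - 20*z + 25)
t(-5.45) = 4.34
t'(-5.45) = -0.09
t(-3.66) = 4.57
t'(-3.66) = 0.53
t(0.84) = 3.86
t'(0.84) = 24.61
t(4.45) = -0.65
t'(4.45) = -0.19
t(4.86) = -0.73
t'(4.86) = -0.21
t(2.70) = -0.47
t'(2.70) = 0.06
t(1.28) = -2.22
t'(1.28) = 8.02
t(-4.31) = 4.36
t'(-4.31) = 0.16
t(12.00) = -2.74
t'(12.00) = -0.31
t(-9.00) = 5.07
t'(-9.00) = -0.27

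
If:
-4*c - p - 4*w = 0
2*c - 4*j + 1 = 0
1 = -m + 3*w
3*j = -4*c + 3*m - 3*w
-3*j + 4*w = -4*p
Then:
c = -11/38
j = 2/19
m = 3/38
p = -16/57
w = 41/114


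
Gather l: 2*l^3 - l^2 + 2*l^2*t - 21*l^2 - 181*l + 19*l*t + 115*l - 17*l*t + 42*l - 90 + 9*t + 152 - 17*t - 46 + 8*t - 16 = 2*l^3 + l^2*(2*t - 22) + l*(2*t - 24)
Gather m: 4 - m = 4 - m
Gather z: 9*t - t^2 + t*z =-t^2 + t*z + 9*t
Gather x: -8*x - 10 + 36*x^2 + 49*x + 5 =36*x^2 + 41*x - 5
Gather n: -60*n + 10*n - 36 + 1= -50*n - 35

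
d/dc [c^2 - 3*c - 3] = 2*c - 3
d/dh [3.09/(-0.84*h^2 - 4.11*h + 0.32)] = (5.1912*h + 12.6999)/(0.84*h^2 + 4.11*h - 0.32)^2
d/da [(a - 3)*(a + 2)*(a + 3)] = 3*a^2 + 4*a - 9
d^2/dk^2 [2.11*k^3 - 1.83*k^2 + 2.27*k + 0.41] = 12.66*k - 3.66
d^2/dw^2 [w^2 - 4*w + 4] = 2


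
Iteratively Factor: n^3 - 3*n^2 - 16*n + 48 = (n - 3)*(n^2 - 16) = (n - 4)*(n - 3)*(n + 4)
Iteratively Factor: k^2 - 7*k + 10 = (k - 2)*(k - 5)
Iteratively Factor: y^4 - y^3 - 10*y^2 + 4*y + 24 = (y + 2)*(y^3 - 3*y^2 - 4*y + 12) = (y + 2)^2*(y^2 - 5*y + 6) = (y - 3)*(y + 2)^2*(y - 2)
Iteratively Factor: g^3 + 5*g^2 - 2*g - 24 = (g - 2)*(g^2 + 7*g + 12) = (g - 2)*(g + 4)*(g + 3)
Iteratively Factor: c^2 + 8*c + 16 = (c + 4)*(c + 4)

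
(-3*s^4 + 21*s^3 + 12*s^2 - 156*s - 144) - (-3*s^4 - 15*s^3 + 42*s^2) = 36*s^3 - 30*s^2 - 156*s - 144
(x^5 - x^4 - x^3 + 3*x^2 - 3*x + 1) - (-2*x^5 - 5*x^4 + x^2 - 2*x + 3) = 3*x^5 + 4*x^4 - x^3 + 2*x^2 - x - 2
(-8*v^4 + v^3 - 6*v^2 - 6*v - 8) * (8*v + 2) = -64*v^5 - 8*v^4 - 46*v^3 - 60*v^2 - 76*v - 16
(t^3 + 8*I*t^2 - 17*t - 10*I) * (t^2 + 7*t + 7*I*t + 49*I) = t^5 + 7*t^4 + 15*I*t^4 - 73*t^3 + 105*I*t^3 - 511*t^2 - 129*I*t^2 + 70*t - 903*I*t + 490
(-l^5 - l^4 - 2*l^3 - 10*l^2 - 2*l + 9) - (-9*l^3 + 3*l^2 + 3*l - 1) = -l^5 - l^4 + 7*l^3 - 13*l^2 - 5*l + 10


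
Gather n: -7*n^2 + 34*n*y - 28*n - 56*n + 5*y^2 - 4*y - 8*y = -7*n^2 + n*(34*y - 84) + 5*y^2 - 12*y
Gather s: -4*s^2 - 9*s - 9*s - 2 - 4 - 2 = -4*s^2 - 18*s - 8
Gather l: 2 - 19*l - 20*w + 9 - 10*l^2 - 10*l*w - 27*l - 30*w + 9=-10*l^2 + l*(-10*w - 46) - 50*w + 20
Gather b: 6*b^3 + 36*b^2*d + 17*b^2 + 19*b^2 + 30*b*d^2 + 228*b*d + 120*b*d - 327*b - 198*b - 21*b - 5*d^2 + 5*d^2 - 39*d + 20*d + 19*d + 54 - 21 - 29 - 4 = 6*b^3 + b^2*(36*d + 36) + b*(30*d^2 + 348*d - 546)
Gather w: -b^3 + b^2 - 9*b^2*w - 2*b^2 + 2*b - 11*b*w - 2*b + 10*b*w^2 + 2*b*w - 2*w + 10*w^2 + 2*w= -b^3 - b^2 + w^2*(10*b + 10) + w*(-9*b^2 - 9*b)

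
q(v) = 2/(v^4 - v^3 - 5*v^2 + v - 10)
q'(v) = 2*(-4*v^3 + 3*v^2 + 10*v - 1)/(v^4 - v^3 - 5*v^2 + v - 10)^2 = 2*(-4*v^3 + 3*v^2 + 10*v - 1)/(-v^4 + v^3 + 5*v^2 - v + 10)^2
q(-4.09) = 0.01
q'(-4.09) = 0.01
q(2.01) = -0.10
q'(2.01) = -0.01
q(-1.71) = -0.16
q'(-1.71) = 0.13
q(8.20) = 0.00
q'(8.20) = -0.00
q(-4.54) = 0.00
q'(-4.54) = 0.00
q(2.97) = 4.20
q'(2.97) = -438.63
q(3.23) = 0.12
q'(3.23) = -0.55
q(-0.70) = -0.16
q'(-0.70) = -0.07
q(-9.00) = 0.00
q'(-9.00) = 0.00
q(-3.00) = 0.04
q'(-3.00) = 0.08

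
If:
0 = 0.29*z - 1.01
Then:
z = 3.48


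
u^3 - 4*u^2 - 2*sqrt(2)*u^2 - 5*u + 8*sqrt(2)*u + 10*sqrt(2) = (u - 5)*(u + 1)*(u - 2*sqrt(2))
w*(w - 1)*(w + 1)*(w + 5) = w^4 + 5*w^3 - w^2 - 5*w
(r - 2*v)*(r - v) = r^2 - 3*r*v + 2*v^2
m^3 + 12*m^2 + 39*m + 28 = (m + 1)*(m + 4)*(m + 7)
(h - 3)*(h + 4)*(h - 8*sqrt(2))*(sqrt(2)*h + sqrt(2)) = sqrt(2)*h^4 - 16*h^3 + 2*sqrt(2)*h^3 - 32*h^2 - 11*sqrt(2)*h^2 - 12*sqrt(2)*h + 176*h + 192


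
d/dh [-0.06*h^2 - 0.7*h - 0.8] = -0.12*h - 0.7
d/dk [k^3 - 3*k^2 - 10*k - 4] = 3*k^2 - 6*k - 10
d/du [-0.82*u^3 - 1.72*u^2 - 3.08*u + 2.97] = -2.46*u^2 - 3.44*u - 3.08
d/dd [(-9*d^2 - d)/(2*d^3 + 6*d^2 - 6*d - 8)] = (9*d^4/2 + d^3 + 15*d^2 + 36*d + 2)/(d^6 + 6*d^5 + 3*d^4 - 26*d^3 - 15*d^2 + 24*d + 16)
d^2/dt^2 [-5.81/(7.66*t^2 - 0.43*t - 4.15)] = (-681.810472*t^2 + 38.273956*t + 5.81*(15.32*t - 0.43)*(30.64*t - 0.86) + 369.38818)/(-7.66*t^2 + 0.43*t + 4.15)^3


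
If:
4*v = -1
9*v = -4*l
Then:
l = 9/16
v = -1/4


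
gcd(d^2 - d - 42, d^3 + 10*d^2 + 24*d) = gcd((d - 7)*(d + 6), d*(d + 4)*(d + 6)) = d + 6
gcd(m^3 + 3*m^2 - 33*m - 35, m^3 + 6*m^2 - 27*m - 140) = m^2 + 2*m - 35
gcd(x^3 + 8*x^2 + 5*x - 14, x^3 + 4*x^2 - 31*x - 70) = x^2 + 9*x + 14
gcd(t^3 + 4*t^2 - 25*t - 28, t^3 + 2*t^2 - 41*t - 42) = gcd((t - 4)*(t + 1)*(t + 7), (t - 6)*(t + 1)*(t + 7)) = t^2 + 8*t + 7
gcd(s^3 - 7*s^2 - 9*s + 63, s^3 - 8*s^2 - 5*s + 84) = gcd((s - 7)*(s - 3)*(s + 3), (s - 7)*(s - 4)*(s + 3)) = s^2 - 4*s - 21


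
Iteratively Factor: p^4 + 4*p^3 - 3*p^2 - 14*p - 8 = (p + 4)*(p^3 - 3*p - 2) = (p + 1)*(p + 4)*(p^2 - p - 2) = (p + 1)^2*(p + 4)*(p - 2)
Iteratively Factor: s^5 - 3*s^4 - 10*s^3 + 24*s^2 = (s)*(s^4 - 3*s^3 - 10*s^2 + 24*s) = s*(s + 3)*(s^3 - 6*s^2 + 8*s) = s*(s - 2)*(s + 3)*(s^2 - 4*s) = s*(s - 4)*(s - 2)*(s + 3)*(s)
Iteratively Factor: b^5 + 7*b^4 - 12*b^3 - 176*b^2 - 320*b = (b - 5)*(b^4 + 12*b^3 + 48*b^2 + 64*b) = (b - 5)*(b + 4)*(b^3 + 8*b^2 + 16*b) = b*(b - 5)*(b + 4)*(b^2 + 8*b + 16) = b*(b - 5)*(b + 4)^2*(b + 4)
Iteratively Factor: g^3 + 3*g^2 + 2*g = (g + 2)*(g^2 + g) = g*(g + 2)*(g + 1)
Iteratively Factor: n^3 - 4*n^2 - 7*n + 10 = (n - 1)*(n^2 - 3*n - 10) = (n - 1)*(n + 2)*(n - 5)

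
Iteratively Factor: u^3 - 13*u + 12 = (u + 4)*(u^2 - 4*u + 3) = (u - 1)*(u + 4)*(u - 3)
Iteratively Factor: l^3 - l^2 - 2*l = (l + 1)*(l^2 - 2*l) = l*(l + 1)*(l - 2)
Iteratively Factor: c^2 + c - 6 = (c - 2)*(c + 3)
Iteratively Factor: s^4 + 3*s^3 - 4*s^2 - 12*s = (s + 3)*(s^3 - 4*s) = (s + 2)*(s + 3)*(s^2 - 2*s) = (s - 2)*(s + 2)*(s + 3)*(s)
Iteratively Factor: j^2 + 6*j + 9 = (j + 3)*(j + 3)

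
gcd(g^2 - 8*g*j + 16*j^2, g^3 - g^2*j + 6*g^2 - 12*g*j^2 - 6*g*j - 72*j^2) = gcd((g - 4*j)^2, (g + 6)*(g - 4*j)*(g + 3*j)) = g - 4*j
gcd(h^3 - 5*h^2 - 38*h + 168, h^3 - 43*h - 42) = h^2 - h - 42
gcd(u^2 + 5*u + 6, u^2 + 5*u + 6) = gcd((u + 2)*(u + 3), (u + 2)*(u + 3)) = u^2 + 5*u + 6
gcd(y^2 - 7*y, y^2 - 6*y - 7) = y - 7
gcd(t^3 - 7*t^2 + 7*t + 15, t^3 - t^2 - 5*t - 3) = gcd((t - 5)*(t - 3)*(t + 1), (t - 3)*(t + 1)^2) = t^2 - 2*t - 3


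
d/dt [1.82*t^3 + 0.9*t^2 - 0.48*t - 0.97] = 5.46*t^2 + 1.8*t - 0.48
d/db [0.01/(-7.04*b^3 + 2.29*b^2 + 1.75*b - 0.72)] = (0.2112*b^2 - 0.0458*b - 0.0175)/(7.04*b^3 - 2.29*b^2 - 1.75*b + 0.72)^2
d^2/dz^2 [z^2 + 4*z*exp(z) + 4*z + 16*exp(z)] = 4*z*exp(z) + 24*exp(z) + 2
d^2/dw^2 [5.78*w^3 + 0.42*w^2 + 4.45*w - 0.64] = 34.68*w + 0.84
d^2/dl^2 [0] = 0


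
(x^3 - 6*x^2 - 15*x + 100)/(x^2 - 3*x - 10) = (x^2 - x - 20)/(x + 2)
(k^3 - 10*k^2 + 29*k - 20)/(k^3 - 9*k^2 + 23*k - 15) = (k - 4)/(k - 3)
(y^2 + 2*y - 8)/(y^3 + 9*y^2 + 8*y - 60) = (y + 4)/(y^2 + 11*y + 30)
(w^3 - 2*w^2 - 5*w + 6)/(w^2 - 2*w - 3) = (w^2 + w - 2)/(w + 1)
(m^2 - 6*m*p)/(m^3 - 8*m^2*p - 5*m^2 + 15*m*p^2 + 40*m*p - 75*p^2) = m*(m - 6*p)/(m^3 - 8*m^2*p - 5*m^2 + 15*m*p^2 + 40*m*p - 75*p^2)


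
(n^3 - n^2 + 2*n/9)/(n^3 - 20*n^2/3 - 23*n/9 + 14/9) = n*(3*n - 2)/(3*n^2 - 19*n - 14)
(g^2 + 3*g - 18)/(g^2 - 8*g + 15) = (g + 6)/(g - 5)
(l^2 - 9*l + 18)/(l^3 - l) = (l^2 - 9*l + 18)/(l^3 - l)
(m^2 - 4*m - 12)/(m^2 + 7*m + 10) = (m - 6)/(m + 5)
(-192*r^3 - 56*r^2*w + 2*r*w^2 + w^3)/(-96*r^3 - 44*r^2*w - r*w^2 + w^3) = (6*r + w)/(3*r + w)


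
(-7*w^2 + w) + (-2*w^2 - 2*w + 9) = -9*w^2 - w + 9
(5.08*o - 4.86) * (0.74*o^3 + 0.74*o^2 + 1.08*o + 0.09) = 3.7592*o^4 + 0.1628*o^3 + 1.89*o^2 - 4.7916*o - 0.4374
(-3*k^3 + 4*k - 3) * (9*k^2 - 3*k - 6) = -27*k^5 + 9*k^4 + 54*k^3 - 39*k^2 - 15*k + 18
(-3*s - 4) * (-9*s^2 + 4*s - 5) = 27*s^3 + 24*s^2 - s + 20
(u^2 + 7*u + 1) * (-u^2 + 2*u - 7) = -u^4 - 5*u^3 + 6*u^2 - 47*u - 7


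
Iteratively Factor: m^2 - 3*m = (m - 3)*(m)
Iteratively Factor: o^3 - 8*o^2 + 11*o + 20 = (o - 4)*(o^2 - 4*o - 5) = (o - 4)*(o + 1)*(o - 5)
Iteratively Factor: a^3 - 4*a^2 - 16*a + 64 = (a - 4)*(a^2 - 16) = (a - 4)*(a + 4)*(a - 4)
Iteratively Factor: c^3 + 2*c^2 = (c + 2)*(c^2) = c*(c + 2)*(c)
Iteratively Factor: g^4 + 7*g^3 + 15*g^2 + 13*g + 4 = (g + 4)*(g^3 + 3*g^2 + 3*g + 1) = (g + 1)*(g + 4)*(g^2 + 2*g + 1) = (g + 1)^2*(g + 4)*(g + 1)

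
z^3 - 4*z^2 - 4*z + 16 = (z - 4)*(z - 2)*(z + 2)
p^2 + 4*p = p*(p + 4)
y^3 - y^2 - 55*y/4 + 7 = (y - 4)*(y - 1/2)*(y + 7/2)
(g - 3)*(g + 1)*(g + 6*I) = g^3 - 2*g^2 + 6*I*g^2 - 3*g - 12*I*g - 18*I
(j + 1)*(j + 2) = j^2 + 3*j + 2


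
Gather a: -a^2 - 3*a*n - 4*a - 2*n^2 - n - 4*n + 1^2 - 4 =-a^2 + a*(-3*n - 4) - 2*n^2 - 5*n - 3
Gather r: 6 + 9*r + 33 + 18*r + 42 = 27*r + 81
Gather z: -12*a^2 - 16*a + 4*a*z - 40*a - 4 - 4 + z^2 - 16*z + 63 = -12*a^2 - 56*a + z^2 + z*(4*a - 16) + 55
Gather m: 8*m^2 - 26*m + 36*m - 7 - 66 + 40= 8*m^2 + 10*m - 33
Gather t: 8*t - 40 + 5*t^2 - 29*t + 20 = 5*t^2 - 21*t - 20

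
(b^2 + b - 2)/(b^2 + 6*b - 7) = (b + 2)/(b + 7)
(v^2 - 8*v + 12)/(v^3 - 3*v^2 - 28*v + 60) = 1/(v + 5)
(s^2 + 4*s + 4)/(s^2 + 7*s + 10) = (s + 2)/(s + 5)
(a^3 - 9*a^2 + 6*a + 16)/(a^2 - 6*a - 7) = (a^2 - 10*a + 16)/(a - 7)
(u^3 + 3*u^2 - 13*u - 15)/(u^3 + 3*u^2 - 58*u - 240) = (u^2 - 2*u - 3)/(u^2 - 2*u - 48)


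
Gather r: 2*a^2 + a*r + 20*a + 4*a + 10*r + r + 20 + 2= 2*a^2 + 24*a + r*(a + 11) + 22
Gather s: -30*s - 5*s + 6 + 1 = 7 - 35*s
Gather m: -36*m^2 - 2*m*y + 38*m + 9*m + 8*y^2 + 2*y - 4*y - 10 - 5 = -36*m^2 + m*(47 - 2*y) + 8*y^2 - 2*y - 15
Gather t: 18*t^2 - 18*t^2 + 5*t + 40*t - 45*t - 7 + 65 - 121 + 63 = 0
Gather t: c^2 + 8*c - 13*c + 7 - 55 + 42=c^2 - 5*c - 6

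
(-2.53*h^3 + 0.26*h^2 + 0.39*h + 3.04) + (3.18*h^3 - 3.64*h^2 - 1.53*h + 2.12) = 0.65*h^3 - 3.38*h^2 - 1.14*h + 5.16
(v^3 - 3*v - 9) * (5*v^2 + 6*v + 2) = 5*v^5 + 6*v^4 - 13*v^3 - 63*v^2 - 60*v - 18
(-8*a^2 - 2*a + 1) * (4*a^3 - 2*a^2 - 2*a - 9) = -32*a^5 + 8*a^4 + 24*a^3 + 74*a^2 + 16*a - 9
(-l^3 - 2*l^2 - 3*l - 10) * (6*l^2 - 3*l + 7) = -6*l^5 - 9*l^4 - 19*l^3 - 65*l^2 + 9*l - 70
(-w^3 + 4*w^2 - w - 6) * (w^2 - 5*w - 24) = -w^5 + 9*w^4 + 3*w^3 - 97*w^2 + 54*w + 144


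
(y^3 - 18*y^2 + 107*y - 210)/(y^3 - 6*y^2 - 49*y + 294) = (y - 5)/(y + 7)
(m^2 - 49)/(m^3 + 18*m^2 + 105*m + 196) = (m - 7)/(m^2 + 11*m + 28)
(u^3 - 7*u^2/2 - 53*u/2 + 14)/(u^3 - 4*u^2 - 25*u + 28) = (u - 1/2)/(u - 1)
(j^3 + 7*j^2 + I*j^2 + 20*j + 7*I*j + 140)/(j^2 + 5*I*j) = j + 7 - 4*I - 28*I/j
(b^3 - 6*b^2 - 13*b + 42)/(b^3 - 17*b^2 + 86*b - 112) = (b + 3)/(b - 8)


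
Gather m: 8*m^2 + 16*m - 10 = 8*m^2 + 16*m - 10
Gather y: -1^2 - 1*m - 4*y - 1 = -m - 4*y - 2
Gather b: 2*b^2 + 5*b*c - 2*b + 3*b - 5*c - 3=2*b^2 + b*(5*c + 1) - 5*c - 3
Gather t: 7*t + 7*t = 14*t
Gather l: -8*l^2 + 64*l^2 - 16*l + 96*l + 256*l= 56*l^2 + 336*l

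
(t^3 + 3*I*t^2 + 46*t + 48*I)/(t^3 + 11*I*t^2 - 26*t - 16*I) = (t - 6*I)/(t + 2*I)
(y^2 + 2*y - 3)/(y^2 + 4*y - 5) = (y + 3)/(y + 5)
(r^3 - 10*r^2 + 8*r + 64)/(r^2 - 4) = (r^2 - 12*r + 32)/(r - 2)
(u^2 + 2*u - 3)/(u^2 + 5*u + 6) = (u - 1)/(u + 2)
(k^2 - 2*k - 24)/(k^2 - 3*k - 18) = (k + 4)/(k + 3)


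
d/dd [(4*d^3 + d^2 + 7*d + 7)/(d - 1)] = (8*d^3 - 11*d^2 - 2*d - 14)/(d^2 - 2*d + 1)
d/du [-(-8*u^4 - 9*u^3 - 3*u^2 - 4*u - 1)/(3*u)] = 8*u^2 + 6*u + 1 - 1/(3*u^2)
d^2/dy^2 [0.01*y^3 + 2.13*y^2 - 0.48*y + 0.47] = 0.06*y + 4.26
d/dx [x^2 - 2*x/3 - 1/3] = 2*x - 2/3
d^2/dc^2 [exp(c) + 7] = exp(c)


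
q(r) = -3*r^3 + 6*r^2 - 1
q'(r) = -9*r^2 + 12*r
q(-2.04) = 49.44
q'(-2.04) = -61.93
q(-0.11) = -0.92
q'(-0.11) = -1.43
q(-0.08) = -0.96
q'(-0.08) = -1.02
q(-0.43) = 0.35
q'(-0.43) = -6.82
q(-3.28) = 169.41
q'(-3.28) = -136.19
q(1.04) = 2.12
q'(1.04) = 2.75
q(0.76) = 1.15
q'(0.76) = 3.92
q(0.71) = 0.95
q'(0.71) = 3.98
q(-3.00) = 134.00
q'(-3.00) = -117.00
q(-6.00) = 863.00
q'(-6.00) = -396.00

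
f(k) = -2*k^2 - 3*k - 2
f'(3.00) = -15.00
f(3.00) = -29.00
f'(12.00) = -51.00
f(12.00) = -326.00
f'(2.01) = -11.04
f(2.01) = -16.11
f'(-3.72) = 11.88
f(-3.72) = -18.52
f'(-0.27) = -1.92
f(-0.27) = -1.34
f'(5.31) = -24.24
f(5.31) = -74.32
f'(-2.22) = 5.88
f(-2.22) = -5.20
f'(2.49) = -12.96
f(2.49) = -21.87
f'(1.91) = -10.64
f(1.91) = -15.03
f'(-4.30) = 14.20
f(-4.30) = -26.08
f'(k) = -4*k - 3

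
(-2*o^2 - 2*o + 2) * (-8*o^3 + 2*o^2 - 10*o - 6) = 16*o^5 + 12*o^4 + 36*o^2 - 8*o - 12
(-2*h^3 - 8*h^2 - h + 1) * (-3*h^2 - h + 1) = 6*h^5 + 26*h^4 + 9*h^3 - 10*h^2 - 2*h + 1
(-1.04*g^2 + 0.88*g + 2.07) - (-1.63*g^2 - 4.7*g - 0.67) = 0.59*g^2 + 5.58*g + 2.74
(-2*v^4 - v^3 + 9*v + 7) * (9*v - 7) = -18*v^5 + 5*v^4 + 7*v^3 + 81*v^2 - 49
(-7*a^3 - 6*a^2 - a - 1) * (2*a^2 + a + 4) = -14*a^5 - 19*a^4 - 36*a^3 - 27*a^2 - 5*a - 4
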